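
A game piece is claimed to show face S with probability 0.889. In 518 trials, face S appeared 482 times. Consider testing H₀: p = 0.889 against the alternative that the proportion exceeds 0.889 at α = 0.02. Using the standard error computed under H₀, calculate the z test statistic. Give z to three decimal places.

p̂ = 482/518 ≈ 0.93050.
SE = √(p₀(1−p₀)/n) = √(0.098679/518) = 0.01380.
z = (0.93050 − 0.889)/0.01380 = 0.04150/0.01380 = 3.007.
p-value = P(Z > 3.007) ≈ 0.0013. With α = 0.02, reject H₀.

z = 3.007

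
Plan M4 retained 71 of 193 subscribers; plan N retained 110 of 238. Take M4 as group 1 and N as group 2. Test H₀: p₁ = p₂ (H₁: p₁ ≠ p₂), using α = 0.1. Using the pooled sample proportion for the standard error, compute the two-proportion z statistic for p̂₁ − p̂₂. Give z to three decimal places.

z = -1.973

p̂₁ = 71/193 ≈ 0.367876, p̂₂ = 110/238 ≈ 0.462185.
Pooled p̂ = (71+110)/(193+238) = 181/431 = 0.419954.
SE = √(0.243593 × 0.00938303) = 0.047808.
z = (0.367876 − 0.462185)/0.047808 = -0.094309/0.047808 = -1.973.
p-value = 2·P(Z > 1.973) ≈ 0.0485; since p < α = 0.1, reject H₀.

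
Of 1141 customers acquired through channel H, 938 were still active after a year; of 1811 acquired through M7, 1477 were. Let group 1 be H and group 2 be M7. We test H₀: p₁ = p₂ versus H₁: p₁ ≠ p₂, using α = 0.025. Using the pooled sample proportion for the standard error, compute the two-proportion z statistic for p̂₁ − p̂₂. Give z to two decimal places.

z = 0.45

p̂₁ = 938/1141 = 0.8221, p̂₂ = 1477/1811 = 0.8156.
Pooled p̂ = (938+1477)/(1141+1811) = 2415/2952 = 0.8181.
SE = √(0.148819 × 0.00142861) = 0.0146.
z = (0.8221 − 0.8156)/0.0146 = 0.0065/0.0146 = 0.45.
Two-sided p-value ≈ 2·Φ(−0.447) = 0.6550; since p > α = 0.025, fail to reject H₀.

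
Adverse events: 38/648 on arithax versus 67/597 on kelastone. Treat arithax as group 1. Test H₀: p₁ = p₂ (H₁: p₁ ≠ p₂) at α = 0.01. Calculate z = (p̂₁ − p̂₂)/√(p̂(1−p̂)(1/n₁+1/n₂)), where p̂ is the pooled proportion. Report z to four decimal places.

z = -3.3991

p̂₁ = 38/648 ≈ 0.0586420, p̂₂ = 67/597 ≈ 0.1122278.
Pooled p̂ = (38+67)/(648+597) = 105/1245 = 0.0843373.
SE = √(0.0772246 × 0.00321825) = 0.0157648.
z = (0.0586420 − 0.1122278)/0.0157648 = -0.0535858/0.0157648 = -3.3991.
p-value = 2·P(Z > 3.399) ≈ 0.0007; since p < α = 0.01, reject H₀.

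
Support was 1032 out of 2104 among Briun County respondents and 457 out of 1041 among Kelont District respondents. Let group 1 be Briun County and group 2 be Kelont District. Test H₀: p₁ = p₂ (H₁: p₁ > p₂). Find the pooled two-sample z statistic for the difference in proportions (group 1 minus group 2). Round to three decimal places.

p̂₁ = 1032/2104 ≈ 0.490494, p̂₂ = 457/1041 ≈ 0.439001.
Pooled p̂ = (1032+457)/(2104+1041) = 1489/3145 = 0.473450.
SE = √(0.249295 × 0.0014359) = 0.018920.
z = (0.490494 − 0.439001)/0.018920 = 0.051493/0.018920 = 2.722.
p-value = P(Z > 2.722) ≈ 0.0032.

z = 2.722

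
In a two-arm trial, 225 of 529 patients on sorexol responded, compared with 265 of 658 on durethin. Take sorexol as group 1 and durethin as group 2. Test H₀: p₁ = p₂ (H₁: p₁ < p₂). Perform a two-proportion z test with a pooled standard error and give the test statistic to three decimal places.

p̂₁ = 225/529 ≈ 0.42533, p̂₂ = 265/658 ≈ 0.40274.
Pooled p̂ = (225+265)/(529+658) = 490/1187 = 0.41281.
SE = √(p̂(1−p̂)(1/n₁+1/n₂)) = √(0.41281·0.58719·0.00341012) = √(0.000826602) = 0.02875.
z = (0.42533 − 0.40274)/0.02875 = 0.02259/0.02875 = 0.786.
p-value = P(Z < 0.786) ≈ 0.7840.

z = 0.786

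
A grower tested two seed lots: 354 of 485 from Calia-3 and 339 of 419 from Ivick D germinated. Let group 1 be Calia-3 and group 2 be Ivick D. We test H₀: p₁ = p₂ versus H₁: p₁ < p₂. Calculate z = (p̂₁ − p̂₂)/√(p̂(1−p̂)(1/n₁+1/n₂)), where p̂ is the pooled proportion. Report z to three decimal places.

p̂₁ = 354/485 ≈ 0.72990, p̂₂ = 339/419 ≈ 0.80907.
Pooled p̂ = (354+339)/(485+419) = 693/904 = 0.76659.
SE = √(0.178928 × 0.00444849) = 0.02821.
z = (0.72990 − 0.80907)/0.02821 = -0.07917/0.02821 = -2.806.

z = -2.806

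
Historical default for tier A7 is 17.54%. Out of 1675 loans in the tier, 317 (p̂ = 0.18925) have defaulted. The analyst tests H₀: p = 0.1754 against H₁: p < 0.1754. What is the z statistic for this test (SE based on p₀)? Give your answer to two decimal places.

z = 1.49

p̂ = 317/1675 ≈ 0.1893.
SE = √(p₀(1−p₀)/n) = √(0.14463/1675) = 0.0093.
z = (0.1893 − 0.1754)/0.0093 = 0.0139/0.0093 = 1.49.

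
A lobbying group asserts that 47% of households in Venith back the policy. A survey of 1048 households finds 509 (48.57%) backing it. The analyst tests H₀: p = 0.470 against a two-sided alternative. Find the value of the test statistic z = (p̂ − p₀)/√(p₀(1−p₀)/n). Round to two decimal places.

z = 1.02

p̂ = 509/1048 = 0.4857.
Standard error under H₀: √(0.47×0.53/1048) = 0.0154.
z = (0.4857 − 0.47)/0.0154 = 0.0157/0.0154 = 1.02.
Two-sided p-value ≈ 2·Φ(−1.017) = 0.3089.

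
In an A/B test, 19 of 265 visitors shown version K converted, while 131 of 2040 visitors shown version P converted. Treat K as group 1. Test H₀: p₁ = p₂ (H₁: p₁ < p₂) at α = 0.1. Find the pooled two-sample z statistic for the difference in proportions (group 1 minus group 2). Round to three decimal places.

p̂₁ = 19/265 = 0.071698, p̂₂ = 131/2040 = 0.064216.
Pooled p̂ = (19+131)/(265+2040) = 150/2305 = 0.065076.
SE = √(p̂(1−p̂)(1/n₁+1/n₂)) = √(0.065076·0.934924·0.00426378) = √(0.000259413) = 0.016106.
z = (0.071698 − 0.064216)/0.016106 = 0.007482/0.016106 = 0.465.
p-value = P(Z < 0.465) ≈ 0.6789, so at α = 0.1 we fail to reject H₀.

z = 0.465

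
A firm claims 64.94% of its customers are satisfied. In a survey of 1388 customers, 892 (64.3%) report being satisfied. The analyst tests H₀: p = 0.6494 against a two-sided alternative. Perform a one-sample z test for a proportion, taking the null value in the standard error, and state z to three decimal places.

z = -0.527

p̂ = 892/1388 = 0.64265.
Under H₀, SE = √(0.6494·0.3506/1388) = √(0.000164034) = 0.01281.
z = (0.64265 − 0.6494)/0.01281 = -0.00675/0.01281 = -0.527.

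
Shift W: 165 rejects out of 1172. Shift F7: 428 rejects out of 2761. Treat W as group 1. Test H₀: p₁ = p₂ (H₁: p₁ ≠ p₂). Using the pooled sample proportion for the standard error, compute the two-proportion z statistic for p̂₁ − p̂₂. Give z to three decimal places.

p̂₁ = 165/1172 = 0.14078, p̂₂ = 428/2761 = 0.15502.
Pooled p̂ = (165+428)/(1172+2761) = 593/3933 = 0.15078.
SE = √(p̂(1−p̂)(1/n₁+1/n₂)) = √(0.15078·0.84922·0.00121543) = √(0.000155626) = 0.01248.
z = (0.14078 − 0.15502)/0.01248 = -0.01424/0.01248 = -1.141.

z = -1.141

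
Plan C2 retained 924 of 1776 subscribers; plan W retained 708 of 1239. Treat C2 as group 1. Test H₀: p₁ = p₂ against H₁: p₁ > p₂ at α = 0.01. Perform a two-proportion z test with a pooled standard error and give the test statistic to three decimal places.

p̂₁ = 924/1776 ≈ 0.52027, p̂₂ = 708/1239 ≈ 0.57143.
Pooled p̂ = (924+708)/(1776+1239) = 1632/3015 = 0.54129.
SE = √(0.248295 × 0.00137017) = 0.01844.
z = (0.52027 − 0.57143)/0.01844 = -0.05116/0.01844 = -2.774.
p-value = P(Z > -2.774) ≈ 0.9972; since p > α = 0.01, fail to reject H₀.

z = -2.774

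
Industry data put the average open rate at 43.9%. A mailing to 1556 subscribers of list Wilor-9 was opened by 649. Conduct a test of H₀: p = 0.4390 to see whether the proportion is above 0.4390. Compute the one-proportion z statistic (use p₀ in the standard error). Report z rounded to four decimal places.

z = -1.7411

p̂ = 649/1556 ≈ 0.417095.
Standard error under H₀: √(0.439×0.561/1556) = 0.012581.
z = (0.417095 − 0.439)/0.012581 = -0.021905/0.012581 = -1.7411.
p-value = P(Z > -1.741) ≈ 0.9592.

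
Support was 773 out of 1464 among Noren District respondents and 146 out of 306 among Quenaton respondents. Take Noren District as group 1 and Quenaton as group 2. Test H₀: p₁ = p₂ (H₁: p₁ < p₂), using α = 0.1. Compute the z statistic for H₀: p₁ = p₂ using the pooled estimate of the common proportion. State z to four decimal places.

z = 1.6201

p̂₁ = 773/1464 = 0.5280055, p̂₂ = 146/306 = 0.4771242.
Pooled p̂ = (773+146)/(1464+306) = 919/1770 = 0.5192090.
SE = √(p̂(1−p̂)(1/n₁+1/n₂)) = √(0.5192090·0.4807910·0.00395103) = √(0.000986301) = 0.0314054.
z = (0.5280055 − 0.4771242)/0.0314054 = 0.0508813/0.0314054 = 1.6201.
p-value = P(Z < 1.620) ≈ 0.9474. With α = 0.1, fail to reject H₀.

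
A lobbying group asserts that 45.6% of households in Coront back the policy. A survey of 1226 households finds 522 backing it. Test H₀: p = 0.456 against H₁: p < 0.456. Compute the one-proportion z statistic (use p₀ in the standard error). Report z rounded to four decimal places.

z = -2.1249

p̂ = 522/1226 = 0.425775.
Standard error under H₀: √(0.456×0.544/1226) = 0.014224.
z = (0.425775 − 0.456)/0.014224 = -0.030225/0.014224 = -2.1249.
p-value = P(Z < -2.125) ≈ 0.0168.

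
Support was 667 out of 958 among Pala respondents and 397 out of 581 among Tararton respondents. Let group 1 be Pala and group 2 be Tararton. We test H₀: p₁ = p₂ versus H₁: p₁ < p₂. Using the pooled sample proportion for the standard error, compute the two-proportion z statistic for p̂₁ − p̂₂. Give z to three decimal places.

p̂₁ = 667/958 ≈ 0.69624, p̂₂ = 397/581 ≈ 0.68330.
Pooled p̂ = (667+397)/(958+581) = 1064/1539 = 0.69136.
SE = √(0.213382 × 0.00276501) = 0.02429.
z = (0.69624 − 0.68330)/0.02429 = 0.01294/0.02429 = 0.533.

z = 0.533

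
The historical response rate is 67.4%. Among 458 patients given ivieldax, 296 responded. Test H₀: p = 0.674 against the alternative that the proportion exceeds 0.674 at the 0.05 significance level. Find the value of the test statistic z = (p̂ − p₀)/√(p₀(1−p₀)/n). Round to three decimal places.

z = -1.265

p̂ = 296/458 ≈ 0.64629.
SE = √(p₀(1−p₀)/n) = √(0.21972/458) = 0.02190.
z = (0.64629 − 0.674)/0.02190 = -0.02771/0.02190 = -1.265.
p-value = P(Z > -1.265) ≈ 0.8971, so at α = 0.05 we fail to reject H₀.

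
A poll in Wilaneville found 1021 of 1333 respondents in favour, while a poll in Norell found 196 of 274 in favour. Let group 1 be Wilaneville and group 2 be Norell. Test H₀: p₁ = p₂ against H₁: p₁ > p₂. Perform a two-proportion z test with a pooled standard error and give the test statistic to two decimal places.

z = 1.78

p̂₁ = 1021/1333 = 0.7659, p̂₂ = 196/274 = 0.7153.
Pooled p̂ = (1021+196)/(1333+274) = 1217/1607 = 0.7573.
SE = √(0.183791 × 0.00439982) = 0.0284.
z = (0.7659 − 0.7153)/0.0284 = 0.0506/0.0284 = 1.78.
p-value = P(Z > 1.780) ≈ 0.0376.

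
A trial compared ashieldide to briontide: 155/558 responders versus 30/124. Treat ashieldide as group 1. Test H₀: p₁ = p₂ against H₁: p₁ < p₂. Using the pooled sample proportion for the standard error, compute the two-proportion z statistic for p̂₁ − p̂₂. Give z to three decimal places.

z = 0.812

p̂₁ = 155/558 = 0.27778, p̂₂ = 30/124 = 0.24194.
Pooled p̂ = (155+30)/(558+124) = 185/682 = 0.27126.
SE = √(0.197678 × 0.00985663) = 0.04414.
z = (0.27778 − 0.24194)/0.04414 = 0.03584/0.04414 = 0.812.
p-value = P(Z < 0.812) ≈ 0.7916.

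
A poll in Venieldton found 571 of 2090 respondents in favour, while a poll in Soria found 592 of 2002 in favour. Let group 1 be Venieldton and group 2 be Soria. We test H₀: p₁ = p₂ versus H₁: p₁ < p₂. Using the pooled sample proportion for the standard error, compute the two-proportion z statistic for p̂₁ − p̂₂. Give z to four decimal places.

z = -1.5951

p̂₁ = 571/2090 = 0.2732057, p̂₂ = 592/2002 = 0.2957043.
Pooled p̂ = (571+592)/(2090+2002) = 1163/4092 = 0.2842131.
SE = √(p̂(1−p̂)(1/n₁+1/n₂)) = √(0.2842131·0.7157869·0.000977969) = √(0.000198954) = 0.0141051.
z = (0.2732057 − 0.2957043)/0.0141051 = -0.0224986/0.0141051 = -1.5951.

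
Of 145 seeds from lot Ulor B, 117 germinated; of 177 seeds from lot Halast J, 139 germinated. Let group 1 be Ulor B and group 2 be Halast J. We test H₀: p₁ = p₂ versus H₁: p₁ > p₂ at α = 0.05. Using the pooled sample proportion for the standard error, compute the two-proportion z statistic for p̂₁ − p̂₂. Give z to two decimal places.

z = 0.48

p̂₁ = 117/145 ≈ 0.8069, p̂₂ = 139/177 ≈ 0.7853.
Pooled p̂ = (117+139)/(145+177) = 256/322 = 0.7950.
SE = √(0.162957 × 0.0125463) = 0.0452.
z = (0.8069 − 0.7853)/0.0452 = 0.0216/0.0452 = 0.48.
p-value = P(Z > 0.477) ≈ 0.3165, so at α = 0.05 we fail to reject H₀.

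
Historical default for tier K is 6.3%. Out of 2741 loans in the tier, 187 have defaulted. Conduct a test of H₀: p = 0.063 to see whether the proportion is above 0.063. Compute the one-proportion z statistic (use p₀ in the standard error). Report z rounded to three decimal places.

p̂ = 187/2741 = 0.0682233.
SE = √(p₀(1−p₀)/n) = √(0.059031/2741) = 0.0046407.
z = (0.0682233 − 0.063)/0.0046407 = 0.0052233/0.0046407 = 1.126.
p-value = P(Z > 1.126) ≈ 0.1302.

z = 1.126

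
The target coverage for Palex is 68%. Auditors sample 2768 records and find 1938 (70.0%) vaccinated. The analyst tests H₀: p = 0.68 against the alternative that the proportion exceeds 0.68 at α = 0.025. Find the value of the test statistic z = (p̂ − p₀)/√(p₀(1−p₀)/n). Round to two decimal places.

z = 2.27

p̂ = 1938/2768 ≈ 0.70014.
Standard error under H₀: √(0.68×0.32/2768) = 0.00887.
z = (0.70014 − 0.68)/0.00887 = 0.02014/0.00887 = 2.27.
p-value = P(Z > 2.272) ≈ 0.0115. With α = 0.025, reject H₀.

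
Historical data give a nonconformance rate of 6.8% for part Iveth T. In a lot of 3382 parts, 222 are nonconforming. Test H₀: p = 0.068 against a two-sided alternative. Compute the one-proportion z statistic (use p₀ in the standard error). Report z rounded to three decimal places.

z = -0.545

p̂ = 222/3382 ≈ 0.06564.
Standard error under H₀: √(0.068×0.932/3382) = 0.00433.
z = (0.06564 − 0.068)/0.00433 = -0.00236/0.00433 = -0.545.
p-value = 2·P(Z > 0.545) ≈ 0.5859.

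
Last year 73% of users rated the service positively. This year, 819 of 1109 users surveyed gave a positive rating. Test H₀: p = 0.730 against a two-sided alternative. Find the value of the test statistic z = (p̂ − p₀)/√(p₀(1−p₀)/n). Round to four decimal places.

p̂ = 819/1109 = 0.738503.
Under H₀, SE = √(0.73·0.27/1109) = √(0.000177728) = 0.013331.
z = (0.738503 − 0.73)/0.013331 = 0.008503/0.013331 = 0.6378.
Two-sided p-value ≈ 2·Φ(−0.638) = 0.5236.

z = 0.6378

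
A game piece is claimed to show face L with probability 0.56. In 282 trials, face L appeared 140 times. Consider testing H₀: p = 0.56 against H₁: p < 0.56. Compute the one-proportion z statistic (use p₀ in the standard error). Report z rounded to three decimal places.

z = -2.150

p̂ = 140/282 ≈ 0.49645.
SE = √(p₀(1−p₀)/n) = √(0.2464/282) = 0.02956.
z = (0.49645 − 0.56)/0.02956 = -0.06355/0.02956 = -2.150.
p-value = P(Z < -2.150) ≈ 0.0158.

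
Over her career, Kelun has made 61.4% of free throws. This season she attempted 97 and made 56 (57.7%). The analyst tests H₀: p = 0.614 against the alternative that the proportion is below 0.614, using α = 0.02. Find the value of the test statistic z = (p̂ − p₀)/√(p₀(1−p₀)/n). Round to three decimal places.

z = -0.742

p̂ = 56/97 = 0.57732.
SE = √(p₀(1−p₀)/n) = √(0.237/97) = 0.04943.
z = (0.57732 − 0.614)/0.04943 = -0.03668/0.04943 = -0.742.
p-value = P(Z < -0.742) ≈ 0.2290, so at α = 0.02 we fail to reject H₀.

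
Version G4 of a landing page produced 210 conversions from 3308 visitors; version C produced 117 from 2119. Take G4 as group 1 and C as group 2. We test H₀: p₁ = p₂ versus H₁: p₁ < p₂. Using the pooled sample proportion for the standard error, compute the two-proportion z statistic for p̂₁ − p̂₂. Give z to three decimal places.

z = 1.249

p̂₁ = 210/3308 = 0.06348, p̂₂ = 117/2119 = 0.05521.
Pooled p̂ = (210+117)/(3308+2119) = 327/5427 = 0.06025.
SE = √(0.0566237 × 0.000774218) = 0.00662.
z = (0.06348 − 0.05521)/0.00662 = 0.00827/0.00662 = 1.249.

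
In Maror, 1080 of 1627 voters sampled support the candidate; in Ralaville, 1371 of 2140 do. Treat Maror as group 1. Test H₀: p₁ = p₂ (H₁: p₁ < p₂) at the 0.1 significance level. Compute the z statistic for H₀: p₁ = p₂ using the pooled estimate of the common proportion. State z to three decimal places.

p̂₁ = 1080/1627 = 0.66380, p̂₂ = 1371/2140 = 0.64065.
Pooled p̂ = (1080+1371)/(1627+2140) = 2451/3767 = 0.65065.
SE = √(0.227304 × 0.00108192) = 0.01568.
z = (0.66380 − 0.64065)/0.01568 = 0.02315/0.01568 = 1.476.
p-value = P(Z < 1.476) ≈ 0.9300, so at α = 0.1 we fail to reject H₀.

z = 1.476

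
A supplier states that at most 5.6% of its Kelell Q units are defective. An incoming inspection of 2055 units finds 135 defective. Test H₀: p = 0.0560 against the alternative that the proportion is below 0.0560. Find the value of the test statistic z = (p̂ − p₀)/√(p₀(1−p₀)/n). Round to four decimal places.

z = 1.9112

p̂ = 135/2055 = 0.0656934.
Under H₀, SE = √(0.056·0.944/2055) = √(2.57246e-05) = 0.0050719.
z = (0.0656934 − 0.056)/0.0050719 = 0.0096934/0.0050719 = 1.9112.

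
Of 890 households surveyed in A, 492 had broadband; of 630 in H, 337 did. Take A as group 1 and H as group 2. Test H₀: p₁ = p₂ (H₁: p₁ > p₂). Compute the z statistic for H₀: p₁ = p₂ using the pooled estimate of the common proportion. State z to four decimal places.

z = 0.6900

p̂₁ = 492/890 = 0.552809, p̂₂ = 337/630 = 0.534921.
Pooled p̂ = (492+337)/(890+630) = 829/1520 = 0.545395.
SE = √(p̂(1−p̂)(1/n₁+1/n₂)) = √(0.545395·0.454605·0.0027109) = √(0.000672138) = 0.025926.
z = (0.552809 − 0.534921)/0.025926 = 0.017888/0.025926 = 0.6900.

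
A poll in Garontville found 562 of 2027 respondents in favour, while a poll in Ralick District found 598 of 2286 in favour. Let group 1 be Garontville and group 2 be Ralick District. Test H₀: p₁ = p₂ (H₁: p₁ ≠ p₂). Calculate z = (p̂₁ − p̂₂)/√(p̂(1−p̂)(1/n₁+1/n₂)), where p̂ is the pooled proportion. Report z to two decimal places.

p̂₁ = 562/2027 = 0.2773, p̂₂ = 598/2286 = 0.2616.
Pooled p̂ = (562+598)/(2027+2286) = 1160/4313 = 0.2690.
SE = √(p̂(1−p̂)(1/n₁+1/n₂)) = √(0.2690·0.7310·0.000930785) = √(0.000183009) = 0.0135.
z = (0.2773 − 0.2616)/0.0135 = 0.0157/0.0135 = 1.16.
Two-sided p-value ≈ 2·Φ(−1.158) = 0.2469.

z = 1.16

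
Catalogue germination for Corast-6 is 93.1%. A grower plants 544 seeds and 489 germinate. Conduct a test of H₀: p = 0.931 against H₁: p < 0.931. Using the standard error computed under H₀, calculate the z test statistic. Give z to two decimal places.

z = -2.95

p̂ = 489/544 = 0.89890.
Under H₀, SE = √(0.931·0.069/544) = √(0.000118086) = 0.01087.
z = (0.89890 − 0.931)/0.01087 = -0.03210/0.01087 = -2.95.
p-value = P(Z < -2.954) ≈ 0.0016.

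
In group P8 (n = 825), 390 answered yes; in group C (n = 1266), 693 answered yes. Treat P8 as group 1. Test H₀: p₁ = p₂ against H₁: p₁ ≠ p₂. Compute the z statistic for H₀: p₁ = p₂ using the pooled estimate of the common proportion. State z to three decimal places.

z = -3.340

p̂₁ = 390/825 = 0.472727, p̂₂ = 693/1266 = 0.547393.
Pooled p̂ = (390+693)/(825+1266) = 1083/2091 = 0.517934.
SE = √(0.249678 × 0.00200201) = 0.022358.
z = (0.472727 − 0.547393)/0.022358 = -0.074666/0.022358 = -3.340.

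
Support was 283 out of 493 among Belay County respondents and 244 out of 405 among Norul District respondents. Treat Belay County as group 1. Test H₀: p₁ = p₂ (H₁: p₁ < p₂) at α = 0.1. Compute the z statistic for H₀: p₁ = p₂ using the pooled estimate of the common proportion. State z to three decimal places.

p̂₁ = 283/493 ≈ 0.57404, p̂₂ = 244/405 ≈ 0.60247.
Pooled p̂ = (283+244)/(493+405) = 527/898 = 0.58686.
SE = √(0.242455 × 0.00449753) = 0.03302.
z = (0.57404 − 0.60247)/0.03302 = -0.02843/0.03302 = -0.861.
p-value = P(Z < -0.861) ≈ 0.1946; since p > α = 0.1, fail to reject H₀.

z = -0.861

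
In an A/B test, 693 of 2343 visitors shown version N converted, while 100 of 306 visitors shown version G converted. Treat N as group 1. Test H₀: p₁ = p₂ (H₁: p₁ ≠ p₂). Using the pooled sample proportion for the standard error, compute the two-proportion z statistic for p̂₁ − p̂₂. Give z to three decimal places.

z = -1.114

p̂₁ = 693/2343 = 0.295775, p̂₂ = 100/306 = 0.326797.
Pooled p̂ = (693+100)/(2343+306) = 793/2649 = 0.299358.
SE = √(p̂(1−p̂)(1/n₁+1/n₂)) = √(0.299358·0.700642·0.00369478) = √(0.000774953) = 0.027838.
z = (0.295775 − 0.326797)/0.027838 = -0.031022/0.027838 = -1.114.
Two-sided p-value ≈ 2·Φ(−1.114) = 0.2651.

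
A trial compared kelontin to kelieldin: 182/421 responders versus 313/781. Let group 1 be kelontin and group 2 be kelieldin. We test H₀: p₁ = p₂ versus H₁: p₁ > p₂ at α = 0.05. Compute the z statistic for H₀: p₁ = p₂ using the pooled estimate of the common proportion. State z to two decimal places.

z = 1.06

p̂₁ = 182/421 = 0.4323, p̂₂ = 313/781 = 0.4008.
Pooled p̂ = (182+313)/(421+781) = 495/1202 = 0.4118.
SE = √(0.242223 × 0.00365571) = 0.0298.
z = (0.4323 − 0.4008)/0.0298 = 0.0315/0.0298 = 1.06.
p-value = P(Z > 1.060) ≈ 0.1446. With α = 0.05, fail to reject H₀.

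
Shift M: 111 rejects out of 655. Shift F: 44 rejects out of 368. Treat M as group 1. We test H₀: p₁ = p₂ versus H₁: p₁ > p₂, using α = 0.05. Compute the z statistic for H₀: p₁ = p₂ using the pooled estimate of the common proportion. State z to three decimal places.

p̂₁ = 111/655 ≈ 0.16947, p̂₂ = 44/368 ≈ 0.11957.
Pooled p̂ = (111+44)/(655+368) = 155/1023 = 0.15152.
SE = √(0.128558 × 0.00424411) = 0.02336.
z = (0.16947 − 0.11957)/0.02336 = 0.04990/0.02336 = 2.136.
p-value = P(Z > 2.136) ≈ 0.0163; since p < α = 0.05, reject H₀.

z = 2.136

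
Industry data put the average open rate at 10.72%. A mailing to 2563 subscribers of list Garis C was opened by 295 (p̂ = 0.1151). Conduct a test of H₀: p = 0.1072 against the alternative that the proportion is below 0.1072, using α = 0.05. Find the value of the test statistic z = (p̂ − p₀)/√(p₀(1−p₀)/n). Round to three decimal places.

p̂ = 295/2563 = 0.11510.
Standard error under H₀: √(0.1072×0.8928/2563) = 0.00611.
z = (0.11510 − 0.1072)/0.00611 = 0.00790/0.00611 = 1.293.
p-value = P(Z < 1.293) ≈ 0.9019, so at α = 0.05 we fail to reject H₀.

z = 1.293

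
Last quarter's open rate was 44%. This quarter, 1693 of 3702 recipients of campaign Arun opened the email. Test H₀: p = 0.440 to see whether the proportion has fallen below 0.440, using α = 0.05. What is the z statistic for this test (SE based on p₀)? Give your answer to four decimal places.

z = 2.1230

p̂ = 1693/3702 ≈ 0.4573204.
Standard error under H₀: √(0.44×0.56/3702) = 0.0081583.
z = (0.4573204 − 0.44)/0.0081583 = 0.0173204/0.0081583 = 2.1230.
p-value = P(Z < 2.123) ≈ 0.9831, so at α = 0.05 we fail to reject H₀.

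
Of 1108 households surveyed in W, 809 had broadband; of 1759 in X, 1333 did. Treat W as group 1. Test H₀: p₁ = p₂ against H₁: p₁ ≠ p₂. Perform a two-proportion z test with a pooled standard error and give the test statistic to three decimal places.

p̂₁ = 809/1108 ≈ 0.73014, p̂₂ = 1333/1759 ≈ 0.75782.
Pooled p̂ = (809+1333)/(1108+1759) = 2142/2867 = 0.74712.
SE = √(0.188931 × 0.00147103) = 0.01667.
z = (0.73014 − 0.75782)/0.01667 = -0.02768/0.01667 = -1.660.

z = -1.660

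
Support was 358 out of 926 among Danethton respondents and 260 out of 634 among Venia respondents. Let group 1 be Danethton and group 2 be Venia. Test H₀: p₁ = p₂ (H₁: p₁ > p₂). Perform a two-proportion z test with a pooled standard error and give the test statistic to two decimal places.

z = -0.93

p̂₁ = 358/926 ≈ 0.3866, p̂₂ = 260/634 ≈ 0.4101.
Pooled p̂ = (358+260)/(926+634) = 618/1560 = 0.3962.
SE = √(p̂(1−p̂)(1/n₁+1/n₂)) = √(0.3962·0.6038·0.0026572) = √(0.000635645) = 0.0252.
z = (0.3866 − 0.4101)/0.0252 = -0.0235/0.0252 = -0.93.
p-value = P(Z > -0.932) ≈ 0.8242.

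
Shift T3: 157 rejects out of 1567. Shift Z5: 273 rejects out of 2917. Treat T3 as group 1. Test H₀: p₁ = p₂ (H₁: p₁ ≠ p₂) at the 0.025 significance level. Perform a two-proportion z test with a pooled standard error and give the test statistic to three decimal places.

z = 0.716

p̂₁ = 157/1567 = 0.10019, p̂₂ = 273/2917 = 0.09359.
Pooled p̂ = (157+273)/(1567+2917) = 430/4484 = 0.09590.
SE = √(p̂(1−p̂)(1/n₁+1/n₂)) = √(0.09590·0.90410·0.00098098) = √(8.50513e-05) = 0.00922.
z = (0.10019 − 0.09359)/0.00922 = 0.00660/0.00922 = 0.716.
Two-sided p-value ≈ 2·Φ(−0.716) = 0.4741, so at α = 0.025 we fail to reject H₀.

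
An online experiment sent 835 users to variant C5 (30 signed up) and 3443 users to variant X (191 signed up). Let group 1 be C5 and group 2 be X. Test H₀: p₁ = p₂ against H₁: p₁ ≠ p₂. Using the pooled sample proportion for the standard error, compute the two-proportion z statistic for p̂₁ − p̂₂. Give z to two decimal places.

p̂₁ = 30/835 = 0.03593, p̂₂ = 191/3443 = 0.05547.
Pooled p̂ = (30+191)/(835+3443) = 221/4278 = 0.05166.
SE = √(0.0489909 × 0.00148805) = 0.00854.
z = (0.03593 − 0.05547)/0.00854 = -0.01954/0.00854 = -2.29.
Two-sided p-value ≈ 2·Φ(−2.289) = 0.0221.

z = -2.29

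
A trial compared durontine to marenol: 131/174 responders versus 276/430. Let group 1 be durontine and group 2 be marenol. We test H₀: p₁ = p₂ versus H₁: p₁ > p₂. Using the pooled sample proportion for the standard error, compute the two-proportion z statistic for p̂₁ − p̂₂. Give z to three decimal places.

p̂₁ = 131/174 = 0.75287, p̂₂ = 276/430 = 0.64186.
Pooled p̂ = (131+276)/(174+430) = 407/604 = 0.67384.
SE = √(p̂(1−p̂)(1/n₁+1/n₂)) = √(0.67384·0.32616·0.00807271) = √(0.00177421) = 0.04212.
z = (0.75287 − 0.64186)/0.04212 = 0.11101/0.04212 = 2.636.
p-value = P(Z > 2.636) ≈ 0.0042.

z = 2.636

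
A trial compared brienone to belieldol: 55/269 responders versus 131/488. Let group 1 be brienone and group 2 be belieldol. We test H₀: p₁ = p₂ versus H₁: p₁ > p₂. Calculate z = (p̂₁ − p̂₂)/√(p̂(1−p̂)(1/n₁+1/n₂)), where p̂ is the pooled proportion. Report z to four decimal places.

z = -1.9571

p̂₁ = 55/269 ≈ 0.204461, p̂₂ = 131/488 ≈ 0.268443.
Pooled p̂ = (55+131)/(269+488) = 186/757 = 0.245707.
SE = √(p̂(1−p̂)(1/n₁+1/n₂)) = √(0.245707·0.754293·0.00576665) = √(0.00106876) = 0.032692.
z = (0.204461 − 0.268443)/0.032692 = -0.063982/0.032692 = -1.9571.
p-value = P(Z > -1.957) ≈ 0.9748.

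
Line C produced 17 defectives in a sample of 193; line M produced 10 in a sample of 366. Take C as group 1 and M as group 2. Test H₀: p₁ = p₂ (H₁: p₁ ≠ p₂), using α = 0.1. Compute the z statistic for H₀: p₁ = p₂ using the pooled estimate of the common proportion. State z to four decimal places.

z = 3.1857

p̂₁ = 17/193 = 0.088083, p̂₂ = 10/366 = 0.027322.
Pooled p̂ = (17+10)/(193+366) = 27/559 = 0.048301.
SE = √(0.0459676 × 0.00791359) = 0.019073.
z = (0.088083 − 0.027322)/0.019073 = 0.060761/0.019073 = 3.1857.
Two-sided p-value ≈ 2·Φ(−3.186) = 0.0014. With α = 0.1, reject H₀.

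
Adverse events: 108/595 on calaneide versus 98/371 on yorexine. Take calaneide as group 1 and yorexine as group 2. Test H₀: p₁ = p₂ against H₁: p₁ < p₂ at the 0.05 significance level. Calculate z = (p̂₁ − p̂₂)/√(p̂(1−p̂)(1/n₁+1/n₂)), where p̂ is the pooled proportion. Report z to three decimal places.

p̂₁ = 108/595 ≈ 0.181513, p̂₂ = 98/371 ≈ 0.264151.
Pooled p̂ = (108+98)/(595+371) = 206/966 = 0.213251.
SE = √(0.167775 × 0.00437609) = 0.027096.
z = (0.181513 − 0.264151)/0.027096 = -0.082638/0.027096 = -3.050.
p-value = P(Z < -3.050) ≈ 0.0011; since p < α = 0.05, reject H₀.

z = -3.050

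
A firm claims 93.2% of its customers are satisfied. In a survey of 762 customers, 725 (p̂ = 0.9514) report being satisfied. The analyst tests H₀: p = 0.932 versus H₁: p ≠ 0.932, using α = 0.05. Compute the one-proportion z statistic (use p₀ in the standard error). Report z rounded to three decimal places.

z = 2.132

p̂ = 725/762 = 0.95144.
Under H₀, SE = √(0.932·0.068/762) = √(8.31706e-05) = 0.00912.
z = (0.95144 − 0.932)/0.00912 = 0.01944/0.00912 = 2.132.
Two-sided p-value ≈ 2·Φ(−2.132) = 0.0330, so at α = 0.05 we reject H₀.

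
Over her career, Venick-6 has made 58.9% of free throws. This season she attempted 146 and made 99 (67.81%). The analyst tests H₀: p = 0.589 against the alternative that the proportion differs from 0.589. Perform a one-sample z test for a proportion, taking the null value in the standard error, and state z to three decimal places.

p̂ = 99/146 ≈ 0.67808.
Standard error under H₀: √(0.589×0.411/146) = 0.04072.
z = (0.67808 − 0.589)/0.04072 = 0.08908/0.04072 = 2.188.
Two-sided p-value ≈ 2·Φ(−2.188) = 0.0287.

z = 2.188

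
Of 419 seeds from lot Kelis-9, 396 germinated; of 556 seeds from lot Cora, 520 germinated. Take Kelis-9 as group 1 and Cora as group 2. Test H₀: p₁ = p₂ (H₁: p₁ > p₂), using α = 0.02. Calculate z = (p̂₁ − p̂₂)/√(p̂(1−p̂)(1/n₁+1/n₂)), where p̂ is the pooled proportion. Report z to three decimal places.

p̂₁ = 396/419 ≈ 0.94511, p̂₂ = 520/556 ≈ 0.93525.
Pooled p̂ = (396+520)/(419+556) = 916/975 = 0.93949.
SE = √(0.056851 × 0.0041852) = 0.01543.
z = (0.94511 − 0.93525)/0.01543 = 0.00986/0.01543 = 0.639.
p-value = P(Z > 0.639) ≈ 0.2614; since p > α = 0.02, fail to reject H₀.

z = 0.639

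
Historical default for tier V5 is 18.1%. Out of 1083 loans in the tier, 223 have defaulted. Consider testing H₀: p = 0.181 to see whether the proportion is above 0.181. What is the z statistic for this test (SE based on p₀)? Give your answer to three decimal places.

z = 2.129

p̂ = 223/1083 = 0.20591.
Under H₀, SE = √(0.181·0.819/1083) = √(0.000136878) = 0.01170.
z = (0.20591 − 0.181)/0.01170 = 0.02491/0.01170 = 2.129.
p-value = P(Z > 2.129) ≈ 0.0166.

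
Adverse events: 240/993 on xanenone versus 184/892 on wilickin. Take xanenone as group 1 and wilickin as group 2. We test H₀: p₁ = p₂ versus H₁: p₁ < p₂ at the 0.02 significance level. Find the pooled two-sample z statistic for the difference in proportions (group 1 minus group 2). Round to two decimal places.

p̂₁ = 240/993 ≈ 0.24169, p̂₂ = 184/892 ≈ 0.20628.
Pooled p̂ = (240+184)/(993+892) = 424/1885 = 0.22493.
SE = √(p̂(1−p̂)(1/n₁+1/n₂)) = √(0.22493·0.77507·0.00212813) = √(0.000371014) = 0.01926.
z = (0.24169 − 0.20628)/0.01926 = 0.03541/0.01926 = 1.84.
p-value = P(Z < 1.839) ≈ 0.9670. With α = 0.02, fail to reject H₀.

z = 1.84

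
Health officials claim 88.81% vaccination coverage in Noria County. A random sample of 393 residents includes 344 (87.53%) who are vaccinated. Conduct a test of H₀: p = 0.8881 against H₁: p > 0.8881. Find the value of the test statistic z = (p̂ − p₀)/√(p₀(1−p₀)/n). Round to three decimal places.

z = -0.804

p̂ = 344/393 ≈ 0.87532.
Under H₀, SE = √(0.8881·0.1119/393) = √(0.000252871) = 0.01590.
z = (0.87532 − 0.8881)/0.01590 = -0.01278/0.01590 = -0.804.
p-value = P(Z > -0.804) ≈ 0.7892.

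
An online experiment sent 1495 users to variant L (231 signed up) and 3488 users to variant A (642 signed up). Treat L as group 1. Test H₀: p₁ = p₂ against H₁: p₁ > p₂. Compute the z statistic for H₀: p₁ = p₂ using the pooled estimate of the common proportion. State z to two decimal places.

p̂₁ = 231/1495 ≈ 0.1545, p̂₂ = 642/3488 ≈ 0.1841.
Pooled p̂ = (231+642)/(1495+3488) = 873/4983 = 0.1752.
SE = √(0.144502 × 0.000955594) = 0.0118.
z = (0.1545 − 0.1841)/0.0118 = -0.0296/0.0118 = -2.51.

z = -2.51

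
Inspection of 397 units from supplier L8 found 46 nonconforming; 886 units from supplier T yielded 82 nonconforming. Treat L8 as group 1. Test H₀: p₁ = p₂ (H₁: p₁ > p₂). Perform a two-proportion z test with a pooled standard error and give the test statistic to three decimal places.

p̂₁ = 46/397 ≈ 0.11587, p̂₂ = 82/886 ≈ 0.09255.
Pooled p̂ = (46+82)/(397+886) = 128/1283 = 0.09977.
SE = √(p̂(1−p̂)(1/n₁+1/n₂)) = √(0.09977·0.90023·0.00364756) = √(0.000327598) = 0.01810.
z = (0.11587 − 0.09255)/0.01810 = 0.02332/0.01810 = 1.288.
p-value = P(Z > 1.288) ≈ 0.0988.

z = 1.288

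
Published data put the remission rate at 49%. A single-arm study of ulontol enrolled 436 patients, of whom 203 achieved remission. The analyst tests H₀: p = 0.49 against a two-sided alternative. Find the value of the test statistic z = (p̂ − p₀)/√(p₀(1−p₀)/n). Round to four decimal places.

p̂ = 203/436 = 0.465596.
SE = √(p₀(1−p₀)/n) = √(0.2499/436) = 0.023941.
z = (0.465596 − 0.49)/0.023941 = -0.024404/0.023941 = -1.0193.

z = -1.0193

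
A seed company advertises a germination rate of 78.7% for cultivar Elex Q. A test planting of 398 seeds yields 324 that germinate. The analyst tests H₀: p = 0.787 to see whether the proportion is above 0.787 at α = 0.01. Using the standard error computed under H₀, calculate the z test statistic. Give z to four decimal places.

z = 1.3190

p̂ = 324/398 = 0.814070.
Under H₀, SE = √(0.787·0.213/398) = √(0.000421183) = 0.020523.
z = (0.814070 − 0.787)/0.020523 = 0.027070/0.020523 = 1.3190.
p-value = P(Z > 1.319) ≈ 0.0936. With α = 0.01, fail to reject H₀.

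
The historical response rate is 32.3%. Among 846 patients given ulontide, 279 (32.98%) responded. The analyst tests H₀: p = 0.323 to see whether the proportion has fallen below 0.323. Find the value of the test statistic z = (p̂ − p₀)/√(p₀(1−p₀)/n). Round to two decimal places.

z = 0.42

p̂ = 279/846 ≈ 0.3298.
Standard error under H₀: √(0.323×0.677/846) = 0.0161.
z = (0.3298 − 0.323)/0.0161 = 0.0068/0.0161 = 0.42.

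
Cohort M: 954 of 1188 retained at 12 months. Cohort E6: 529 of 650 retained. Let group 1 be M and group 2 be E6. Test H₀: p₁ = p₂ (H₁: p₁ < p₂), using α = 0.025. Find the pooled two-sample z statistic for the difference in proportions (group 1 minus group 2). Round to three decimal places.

z = -0.562

p̂₁ = 954/1188 ≈ 0.80303, p̂₂ = 529/650 ≈ 0.81385.
Pooled p̂ = (954+529)/(1188+650) = 1483/1838 = 0.80686.
SE = √(0.15584 × 0.00238021) = 0.01926.
z = (0.80303 − 0.81385)/0.01926 = -0.01082/0.01926 = -0.562.
p-value = P(Z < -0.562) ≈ 0.2872. With α = 0.025, fail to reject H₀.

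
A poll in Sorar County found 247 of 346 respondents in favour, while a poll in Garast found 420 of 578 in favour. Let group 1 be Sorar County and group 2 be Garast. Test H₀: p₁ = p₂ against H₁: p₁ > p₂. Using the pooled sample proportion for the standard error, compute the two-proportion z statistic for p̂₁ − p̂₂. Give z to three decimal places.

p̂₁ = 247/346 = 0.71387, p̂₂ = 420/578 = 0.72664.
Pooled p̂ = (247+420)/(346+578) = 667/924 = 0.72186.
SE = √(p̂(1−p̂)(1/n₁+1/n₂)) = √(0.72186·0.27814·0.00462028) = √(0.000927648) = 0.03046.
z = (0.71387 − 0.72664)/0.03046 = -0.01277/0.03046 = -0.419.

z = -0.419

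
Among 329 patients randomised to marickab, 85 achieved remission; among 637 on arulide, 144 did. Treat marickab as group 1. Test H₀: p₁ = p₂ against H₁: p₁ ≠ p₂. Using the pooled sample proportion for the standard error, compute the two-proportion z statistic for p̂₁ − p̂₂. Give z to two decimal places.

z = 1.12

p̂₁ = 85/329 ≈ 0.2584, p̂₂ = 144/637 ≈ 0.2261.
Pooled p̂ = (85+144)/(329+637) = 229/966 = 0.2371.
SE = √(0.180863 × 0.00460937) = 0.0289.
z = (0.2584 − 0.2261)/0.0289 = 0.0323/0.0289 = 1.12.
Two-sided p-value ≈ 2·Φ(−1.119) = 0.2633.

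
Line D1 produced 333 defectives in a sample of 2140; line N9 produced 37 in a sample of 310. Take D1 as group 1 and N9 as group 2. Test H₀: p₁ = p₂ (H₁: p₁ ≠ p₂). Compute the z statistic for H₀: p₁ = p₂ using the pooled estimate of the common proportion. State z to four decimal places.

z = 1.6660

p̂₁ = 333/2140 = 0.155607, p̂₂ = 37/310 = 0.119355.
Pooled p̂ = (333+37)/(2140+310) = 370/2450 = 0.151020.
SE = √(0.128213 × 0.0036931) = 0.021760.
z = (0.155607 − 0.119355)/0.021760 = 0.036252/0.021760 = 1.6660.
Two-sided p-value ≈ 2·Φ(−1.666) = 0.0957.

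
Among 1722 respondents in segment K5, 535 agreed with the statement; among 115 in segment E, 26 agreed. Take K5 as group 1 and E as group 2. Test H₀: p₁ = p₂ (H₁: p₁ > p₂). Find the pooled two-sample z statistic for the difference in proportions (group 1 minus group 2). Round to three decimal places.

z = 1.907

p̂₁ = 535/1722 = 0.31069, p̂₂ = 26/115 = 0.22609.
Pooled p̂ = (535+26)/(1722+115) = 561/1837 = 0.30539.
SE = √(0.212127 × 0.00927637) = 0.04436.
z = (0.31069 − 0.22609)/0.04436 = 0.08460/0.04436 = 1.907.
p-value = P(Z > 1.907) ≈ 0.0283.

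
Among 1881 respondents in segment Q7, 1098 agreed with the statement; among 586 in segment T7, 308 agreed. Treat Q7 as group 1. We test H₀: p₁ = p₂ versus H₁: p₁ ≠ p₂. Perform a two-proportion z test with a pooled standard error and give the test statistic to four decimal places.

p̂₁ = 1098/1881 = 0.583732, p̂₂ = 308/586 = 0.525597.
Pooled p̂ = (1098+308)/(1881+586) = 1406/2467 = 0.569923.
SE = √(p̂(1−p̂)(1/n₁+1/n₂)) = √(0.569923·0.430077·0.00223812) = √(0.000548587) = 0.023422.
z = (0.583732 − 0.525597)/0.023422 = 0.058135/0.023422 = 2.4821.

z = 2.4821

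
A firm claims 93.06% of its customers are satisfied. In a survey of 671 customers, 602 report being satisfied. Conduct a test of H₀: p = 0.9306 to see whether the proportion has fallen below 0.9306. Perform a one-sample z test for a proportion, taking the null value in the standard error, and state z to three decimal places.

z = -3.408

p̂ = 602/671 ≈ 0.89717.
Standard error under H₀: √(0.9306×0.0694/671) = 0.00981.
z = (0.89717 − 0.9306)/0.00981 = -0.03343/0.00981 = -3.408.
p-value = P(Z < -3.408) ≈ 0.0003.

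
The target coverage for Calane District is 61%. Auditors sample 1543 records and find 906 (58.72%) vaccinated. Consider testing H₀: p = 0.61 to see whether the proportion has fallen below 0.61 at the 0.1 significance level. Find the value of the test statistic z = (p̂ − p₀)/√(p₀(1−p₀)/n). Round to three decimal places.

z = -1.839

p̂ = 906/1543 = 0.587168.
SE = √(p₀(1−p₀)/n) = √(0.2379/1543) = 0.012417.
z = (0.587168 − 0.61)/0.012417 = -0.022832/0.012417 = -1.839.
p-value = P(Z < -1.839) ≈ 0.0330. With α = 0.1, reject H₀.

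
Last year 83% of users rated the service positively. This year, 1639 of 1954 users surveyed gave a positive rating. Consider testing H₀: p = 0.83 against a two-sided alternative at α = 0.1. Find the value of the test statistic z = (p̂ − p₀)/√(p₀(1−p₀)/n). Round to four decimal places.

z = 1.0347

p̂ = 1639/1954 = 0.8387922.
Standard error under H₀: √(0.83×0.17/1954) = 0.0084977.
z = (0.8387922 − 0.83)/0.0084977 = 0.0087922/0.0084977 = 1.0347.
Two-sided p-value ≈ 2·Φ(−1.035) = 0.3008. With α = 0.1, fail to reject H₀.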